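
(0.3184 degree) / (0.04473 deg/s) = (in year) 2.257e-07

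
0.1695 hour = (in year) 1.935e-05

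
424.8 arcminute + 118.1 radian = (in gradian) 7526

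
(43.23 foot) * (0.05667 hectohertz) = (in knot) 145.1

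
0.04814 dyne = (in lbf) 1.082e-07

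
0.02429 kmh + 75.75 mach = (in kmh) 9.285e+04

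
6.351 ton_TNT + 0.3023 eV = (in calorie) 6.351e+09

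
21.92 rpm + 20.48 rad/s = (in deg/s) 1305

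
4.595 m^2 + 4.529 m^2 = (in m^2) 9.124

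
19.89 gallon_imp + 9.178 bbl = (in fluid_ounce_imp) 5.454e+04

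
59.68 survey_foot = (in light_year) 1.923e-15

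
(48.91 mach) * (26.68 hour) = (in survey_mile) 9.939e+05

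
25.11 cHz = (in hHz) 0.002511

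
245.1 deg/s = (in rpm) 40.85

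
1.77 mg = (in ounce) 6.243e-05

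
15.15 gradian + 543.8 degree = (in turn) 1.548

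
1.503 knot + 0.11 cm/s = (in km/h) 2.788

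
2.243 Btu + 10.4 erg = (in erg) 2.366e+10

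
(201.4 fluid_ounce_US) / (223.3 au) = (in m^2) 1.783e-16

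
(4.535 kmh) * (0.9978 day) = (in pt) 3.078e+08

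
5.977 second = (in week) 9.883e-06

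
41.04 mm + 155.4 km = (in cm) 1.554e+07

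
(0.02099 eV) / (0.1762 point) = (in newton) 5.41e-17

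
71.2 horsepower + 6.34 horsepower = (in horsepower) 77.54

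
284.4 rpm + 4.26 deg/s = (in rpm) 285.1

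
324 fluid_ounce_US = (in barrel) 0.06027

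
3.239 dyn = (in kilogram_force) 3.303e-06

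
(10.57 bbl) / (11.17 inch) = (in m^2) 5.923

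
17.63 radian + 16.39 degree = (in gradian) 1141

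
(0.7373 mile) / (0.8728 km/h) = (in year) 0.0001552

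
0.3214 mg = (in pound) 7.086e-07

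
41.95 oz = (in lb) 2.622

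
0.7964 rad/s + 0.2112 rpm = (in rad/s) 0.8185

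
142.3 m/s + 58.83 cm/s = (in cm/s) 1.429e+04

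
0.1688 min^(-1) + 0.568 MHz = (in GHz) 0.000568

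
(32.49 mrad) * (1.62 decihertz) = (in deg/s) 0.3016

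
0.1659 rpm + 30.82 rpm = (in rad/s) 3.245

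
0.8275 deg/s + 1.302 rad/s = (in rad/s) 1.316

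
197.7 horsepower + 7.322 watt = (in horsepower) 197.7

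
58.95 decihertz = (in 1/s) 5.895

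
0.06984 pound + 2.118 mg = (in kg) 0.03168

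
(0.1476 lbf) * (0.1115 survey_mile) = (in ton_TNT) 2.816e-08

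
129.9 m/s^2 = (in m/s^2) 129.9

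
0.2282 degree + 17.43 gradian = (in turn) 0.04421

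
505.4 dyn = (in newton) 0.005054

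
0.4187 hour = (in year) 4.78e-05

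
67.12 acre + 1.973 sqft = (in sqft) 2.924e+06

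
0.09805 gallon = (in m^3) 0.0003712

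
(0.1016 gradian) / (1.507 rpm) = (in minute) 0.0001685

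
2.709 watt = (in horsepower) 0.003633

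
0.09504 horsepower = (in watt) 70.87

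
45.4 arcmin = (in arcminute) 45.4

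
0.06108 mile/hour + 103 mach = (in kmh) 1.263e+05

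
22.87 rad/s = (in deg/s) 1310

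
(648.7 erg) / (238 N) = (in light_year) 2.881e-23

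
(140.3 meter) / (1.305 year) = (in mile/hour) 7.626e-06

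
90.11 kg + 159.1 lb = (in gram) 1.623e+05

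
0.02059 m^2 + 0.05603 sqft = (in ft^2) 0.2777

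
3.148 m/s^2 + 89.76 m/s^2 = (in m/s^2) 92.91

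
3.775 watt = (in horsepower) 0.005062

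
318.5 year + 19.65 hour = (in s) 1.004e+10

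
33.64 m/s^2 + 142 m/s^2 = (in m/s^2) 175.6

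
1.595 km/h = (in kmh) 1.595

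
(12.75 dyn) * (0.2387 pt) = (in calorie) 2.566e-09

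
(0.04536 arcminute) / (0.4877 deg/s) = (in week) 2.563e-09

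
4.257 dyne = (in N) 4.257e-05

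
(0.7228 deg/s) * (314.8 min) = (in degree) 1.365e+04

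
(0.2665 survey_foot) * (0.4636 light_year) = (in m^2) 3.563e+14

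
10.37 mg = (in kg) 1.037e-05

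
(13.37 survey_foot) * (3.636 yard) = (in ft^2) 145.8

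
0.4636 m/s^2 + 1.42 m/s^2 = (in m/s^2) 1.884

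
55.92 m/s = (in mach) 0.1642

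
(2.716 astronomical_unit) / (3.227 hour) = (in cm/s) 3.497e+09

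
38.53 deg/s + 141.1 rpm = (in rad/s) 15.45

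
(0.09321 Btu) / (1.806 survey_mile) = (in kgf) 0.00345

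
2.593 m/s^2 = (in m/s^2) 2.593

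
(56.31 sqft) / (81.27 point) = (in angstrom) 1.825e+12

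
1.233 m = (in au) 8.242e-12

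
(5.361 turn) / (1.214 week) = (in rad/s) 4.588e-05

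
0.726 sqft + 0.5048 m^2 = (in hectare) 5.722e-05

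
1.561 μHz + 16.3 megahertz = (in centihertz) 1.63e+09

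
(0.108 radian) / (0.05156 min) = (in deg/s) 2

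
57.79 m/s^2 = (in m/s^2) 57.79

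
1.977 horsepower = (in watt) 1474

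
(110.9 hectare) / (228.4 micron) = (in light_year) 5.132e-07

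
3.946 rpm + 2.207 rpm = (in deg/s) 36.92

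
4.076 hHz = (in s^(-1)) 407.6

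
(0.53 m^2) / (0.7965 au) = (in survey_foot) 1.459e-11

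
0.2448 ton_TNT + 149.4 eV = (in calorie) 2.448e+08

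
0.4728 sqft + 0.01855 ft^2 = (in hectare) 4.565e-06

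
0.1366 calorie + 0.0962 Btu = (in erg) 1.021e+09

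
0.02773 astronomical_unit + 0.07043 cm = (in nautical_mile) 2.24e+06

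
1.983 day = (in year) 0.005433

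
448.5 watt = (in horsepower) 0.6014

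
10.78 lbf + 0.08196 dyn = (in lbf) 10.78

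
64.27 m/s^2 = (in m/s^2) 64.27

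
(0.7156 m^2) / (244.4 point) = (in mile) 0.005157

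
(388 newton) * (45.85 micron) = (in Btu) 1.686e-05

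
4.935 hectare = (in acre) 12.19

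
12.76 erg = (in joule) 1.276e-06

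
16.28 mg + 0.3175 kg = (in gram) 317.5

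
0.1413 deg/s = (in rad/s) 0.002466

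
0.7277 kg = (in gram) 727.7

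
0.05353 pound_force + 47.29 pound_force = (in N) 210.6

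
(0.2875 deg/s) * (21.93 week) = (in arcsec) 1.373e+10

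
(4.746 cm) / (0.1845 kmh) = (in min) 0.01543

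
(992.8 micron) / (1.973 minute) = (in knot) 1.63e-05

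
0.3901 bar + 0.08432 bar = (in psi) 6.881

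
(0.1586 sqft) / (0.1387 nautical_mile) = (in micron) 57.36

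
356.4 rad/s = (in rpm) 3403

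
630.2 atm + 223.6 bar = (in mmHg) 6.467e+05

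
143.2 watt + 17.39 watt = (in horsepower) 0.2154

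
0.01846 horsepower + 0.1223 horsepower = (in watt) 105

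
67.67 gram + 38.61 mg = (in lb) 0.1493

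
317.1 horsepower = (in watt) 2.365e+05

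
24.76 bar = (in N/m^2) 2.476e+06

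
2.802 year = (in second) 8.836e+07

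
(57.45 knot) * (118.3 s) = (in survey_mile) 2.173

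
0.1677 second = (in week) 2.773e-07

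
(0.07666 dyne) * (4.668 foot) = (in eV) 6.808e+12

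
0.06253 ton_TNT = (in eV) 1.633e+27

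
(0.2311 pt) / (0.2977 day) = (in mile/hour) 7.09e-09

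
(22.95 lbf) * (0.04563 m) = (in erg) 4.658e+07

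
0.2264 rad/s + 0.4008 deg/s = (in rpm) 2.229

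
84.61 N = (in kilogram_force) 8.628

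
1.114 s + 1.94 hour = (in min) 116.4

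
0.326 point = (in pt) 0.326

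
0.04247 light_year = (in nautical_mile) 2.17e+11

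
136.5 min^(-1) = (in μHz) 2.275e+06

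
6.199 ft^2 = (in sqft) 6.199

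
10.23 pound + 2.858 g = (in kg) 4.643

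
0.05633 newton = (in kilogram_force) 0.005744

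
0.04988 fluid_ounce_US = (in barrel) 9.278e-06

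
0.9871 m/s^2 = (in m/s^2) 0.9871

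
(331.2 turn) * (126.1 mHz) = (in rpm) 2506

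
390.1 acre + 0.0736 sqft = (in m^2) 1.579e+06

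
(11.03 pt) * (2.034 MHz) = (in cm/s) 7.915e+05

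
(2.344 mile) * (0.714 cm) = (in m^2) 26.93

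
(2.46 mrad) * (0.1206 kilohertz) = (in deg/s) 17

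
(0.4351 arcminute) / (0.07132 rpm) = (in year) 5.374e-10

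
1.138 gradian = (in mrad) 17.88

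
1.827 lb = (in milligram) 8.287e+05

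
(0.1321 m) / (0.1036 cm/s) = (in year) 4.043e-06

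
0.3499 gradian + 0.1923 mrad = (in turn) 0.0009054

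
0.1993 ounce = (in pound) 0.01246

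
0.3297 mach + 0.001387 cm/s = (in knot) 218.2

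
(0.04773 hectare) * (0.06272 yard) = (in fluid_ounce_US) 9.256e+05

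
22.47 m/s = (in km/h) 80.89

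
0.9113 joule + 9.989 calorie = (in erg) 4.271e+08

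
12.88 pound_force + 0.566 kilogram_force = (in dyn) 6.284e+06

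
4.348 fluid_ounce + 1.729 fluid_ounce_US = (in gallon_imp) 0.03953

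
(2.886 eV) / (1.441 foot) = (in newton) 1.053e-18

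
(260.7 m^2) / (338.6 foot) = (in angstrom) 2.526e+10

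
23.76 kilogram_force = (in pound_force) 52.38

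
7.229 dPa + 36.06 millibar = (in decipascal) 3.607e+04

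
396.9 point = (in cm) 14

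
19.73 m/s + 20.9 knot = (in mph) 68.19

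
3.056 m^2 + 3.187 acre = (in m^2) 1.29e+04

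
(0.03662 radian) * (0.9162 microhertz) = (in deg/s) 1.922e-06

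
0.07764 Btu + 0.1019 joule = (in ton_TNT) 1.96e-08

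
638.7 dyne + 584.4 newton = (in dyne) 5.844e+07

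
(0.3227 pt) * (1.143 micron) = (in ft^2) 1.401e-09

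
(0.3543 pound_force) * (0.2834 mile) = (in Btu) 0.6813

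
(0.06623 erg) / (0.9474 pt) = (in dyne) 1.982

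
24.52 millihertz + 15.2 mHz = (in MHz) 3.972e-08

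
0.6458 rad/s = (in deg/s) 37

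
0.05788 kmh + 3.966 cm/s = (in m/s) 0.05574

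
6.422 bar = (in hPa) 6422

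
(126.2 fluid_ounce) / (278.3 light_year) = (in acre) 3.503e-25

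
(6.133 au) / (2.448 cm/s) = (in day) 4.338e+08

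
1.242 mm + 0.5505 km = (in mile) 0.3421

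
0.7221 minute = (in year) 1.374e-06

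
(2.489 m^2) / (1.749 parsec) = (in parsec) 1.495e-33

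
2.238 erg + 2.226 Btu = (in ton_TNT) 5.613e-07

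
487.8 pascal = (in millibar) 4.878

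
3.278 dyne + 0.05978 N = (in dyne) 5981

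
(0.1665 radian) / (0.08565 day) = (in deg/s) 0.001289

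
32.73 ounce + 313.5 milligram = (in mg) 9.282e+05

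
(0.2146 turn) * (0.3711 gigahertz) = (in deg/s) 2.867e+10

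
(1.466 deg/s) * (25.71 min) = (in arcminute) 1.357e+05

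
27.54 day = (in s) 2.379e+06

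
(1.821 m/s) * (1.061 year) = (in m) 6.093e+07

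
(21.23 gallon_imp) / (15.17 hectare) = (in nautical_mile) 3.435e-10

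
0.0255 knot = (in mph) 0.02934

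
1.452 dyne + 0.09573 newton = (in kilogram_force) 0.009763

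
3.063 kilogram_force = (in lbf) 6.753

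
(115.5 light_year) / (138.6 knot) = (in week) 2.534e+10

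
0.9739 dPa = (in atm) 9.612e-07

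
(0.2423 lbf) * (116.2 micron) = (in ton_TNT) 2.993e-14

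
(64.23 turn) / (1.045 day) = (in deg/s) 0.2561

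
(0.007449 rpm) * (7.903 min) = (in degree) 21.19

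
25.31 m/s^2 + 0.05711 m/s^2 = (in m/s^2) 25.37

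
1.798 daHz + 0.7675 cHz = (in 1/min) 1079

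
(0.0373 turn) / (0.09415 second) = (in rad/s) 2.489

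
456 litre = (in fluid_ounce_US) 1.542e+04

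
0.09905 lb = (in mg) 4.493e+04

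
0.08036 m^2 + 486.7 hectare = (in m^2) 4.867e+06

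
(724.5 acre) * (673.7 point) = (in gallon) 1.841e+08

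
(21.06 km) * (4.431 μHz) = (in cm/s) 9.332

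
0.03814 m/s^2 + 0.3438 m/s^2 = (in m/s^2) 0.3819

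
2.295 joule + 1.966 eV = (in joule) 2.295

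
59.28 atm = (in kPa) 6007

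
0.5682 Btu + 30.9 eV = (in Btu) 0.5682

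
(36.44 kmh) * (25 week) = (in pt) 4.338e+11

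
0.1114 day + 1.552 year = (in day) 566.6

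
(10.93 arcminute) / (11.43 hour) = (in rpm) 7.379e-07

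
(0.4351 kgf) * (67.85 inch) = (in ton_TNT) 1.758e-09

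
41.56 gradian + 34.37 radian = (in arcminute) 1.204e+05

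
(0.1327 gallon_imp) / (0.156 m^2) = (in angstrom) 3.867e+07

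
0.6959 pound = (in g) 315.7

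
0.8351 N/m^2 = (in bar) 8.351e-06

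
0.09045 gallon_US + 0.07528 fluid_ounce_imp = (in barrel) 0.002167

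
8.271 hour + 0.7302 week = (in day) 5.456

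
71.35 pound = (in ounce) 1142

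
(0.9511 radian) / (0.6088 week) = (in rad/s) 2.583e-06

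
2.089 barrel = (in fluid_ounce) 1.123e+04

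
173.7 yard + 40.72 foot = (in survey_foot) 561.8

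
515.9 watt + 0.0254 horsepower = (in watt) 534.8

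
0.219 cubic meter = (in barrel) 1.377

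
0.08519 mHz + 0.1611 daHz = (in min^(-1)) 96.67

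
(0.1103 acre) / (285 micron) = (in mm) 1.566e+09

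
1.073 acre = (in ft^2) 4.674e+04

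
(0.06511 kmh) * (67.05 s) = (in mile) 0.0007535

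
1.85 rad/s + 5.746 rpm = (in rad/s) 2.452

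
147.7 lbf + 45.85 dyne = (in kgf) 67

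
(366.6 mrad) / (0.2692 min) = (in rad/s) 0.0227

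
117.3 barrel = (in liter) 1.865e+04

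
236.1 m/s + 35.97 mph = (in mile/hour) 564.1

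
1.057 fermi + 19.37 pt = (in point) 19.37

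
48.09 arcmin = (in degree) 0.8015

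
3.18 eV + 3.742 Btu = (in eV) 2.464e+22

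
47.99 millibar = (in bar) 0.04799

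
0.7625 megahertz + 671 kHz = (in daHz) 1.434e+05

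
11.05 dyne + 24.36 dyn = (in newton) 0.0003541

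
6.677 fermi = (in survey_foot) 2.191e-14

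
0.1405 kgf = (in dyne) 1.378e+05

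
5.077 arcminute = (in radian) 0.001477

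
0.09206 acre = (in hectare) 0.03726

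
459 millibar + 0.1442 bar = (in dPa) 6.032e+05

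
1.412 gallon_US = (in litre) 5.345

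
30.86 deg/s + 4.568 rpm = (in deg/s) 58.27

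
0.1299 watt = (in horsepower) 0.0001742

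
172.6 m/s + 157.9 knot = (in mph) 567.8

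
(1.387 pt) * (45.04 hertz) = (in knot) 0.04284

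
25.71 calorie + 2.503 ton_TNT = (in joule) 1.047e+10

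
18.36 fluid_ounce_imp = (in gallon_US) 0.1378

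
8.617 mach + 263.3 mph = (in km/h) 1.099e+04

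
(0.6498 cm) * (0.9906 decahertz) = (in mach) 0.000189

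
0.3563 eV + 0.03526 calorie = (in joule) 0.1475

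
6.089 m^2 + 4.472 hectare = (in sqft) 4.814e+05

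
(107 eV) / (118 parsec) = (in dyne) 4.708e-31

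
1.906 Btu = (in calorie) 480.6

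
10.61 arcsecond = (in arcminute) 0.1768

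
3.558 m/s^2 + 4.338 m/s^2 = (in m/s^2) 7.896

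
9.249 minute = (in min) 9.249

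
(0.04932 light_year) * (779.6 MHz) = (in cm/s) 3.638e+25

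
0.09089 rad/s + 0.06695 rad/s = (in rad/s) 0.1578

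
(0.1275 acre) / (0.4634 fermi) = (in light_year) 117.7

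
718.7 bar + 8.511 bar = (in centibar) 7.272e+04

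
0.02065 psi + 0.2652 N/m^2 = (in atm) 0.001408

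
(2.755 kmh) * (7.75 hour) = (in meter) 2.135e+04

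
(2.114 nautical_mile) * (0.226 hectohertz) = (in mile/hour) 1.979e+05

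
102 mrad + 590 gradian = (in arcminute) 3.221e+04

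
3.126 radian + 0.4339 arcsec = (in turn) 0.4975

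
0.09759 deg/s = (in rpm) 0.01627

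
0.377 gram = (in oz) 0.0133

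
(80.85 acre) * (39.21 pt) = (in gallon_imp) 9.955e+05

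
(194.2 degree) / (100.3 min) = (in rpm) 0.005378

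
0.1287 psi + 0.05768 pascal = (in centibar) 0.8874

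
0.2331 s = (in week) 3.854e-07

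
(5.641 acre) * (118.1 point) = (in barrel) 5982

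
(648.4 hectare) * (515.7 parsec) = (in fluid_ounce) 3.489e+30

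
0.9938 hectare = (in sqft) 1.07e+05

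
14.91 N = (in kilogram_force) 1.52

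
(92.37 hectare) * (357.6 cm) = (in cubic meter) 3.303e+06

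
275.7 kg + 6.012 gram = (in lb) 607.8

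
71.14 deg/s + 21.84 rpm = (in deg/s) 202.2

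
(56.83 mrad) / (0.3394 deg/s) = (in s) 9.594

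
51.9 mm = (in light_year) 5.486e-18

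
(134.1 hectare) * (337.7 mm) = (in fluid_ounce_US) 1.531e+10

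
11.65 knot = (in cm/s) 599.3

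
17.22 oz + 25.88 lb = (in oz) 431.3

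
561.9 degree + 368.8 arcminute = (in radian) 9.914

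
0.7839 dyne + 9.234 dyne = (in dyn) 10.02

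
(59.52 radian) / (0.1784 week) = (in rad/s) 0.0005516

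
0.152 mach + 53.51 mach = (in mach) 53.66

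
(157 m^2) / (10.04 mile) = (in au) 6.495e-14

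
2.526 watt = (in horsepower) 0.003387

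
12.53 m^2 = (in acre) 0.003096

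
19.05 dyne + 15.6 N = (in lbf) 3.507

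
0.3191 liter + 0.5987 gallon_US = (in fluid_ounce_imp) 90.99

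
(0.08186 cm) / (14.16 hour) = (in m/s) 1.606e-08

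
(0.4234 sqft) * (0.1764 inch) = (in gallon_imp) 0.03877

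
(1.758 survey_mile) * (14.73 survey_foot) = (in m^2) 1.27e+04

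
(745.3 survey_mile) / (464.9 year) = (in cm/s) 0.008181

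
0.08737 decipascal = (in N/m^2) 0.008737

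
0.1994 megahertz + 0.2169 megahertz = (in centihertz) 4.163e+07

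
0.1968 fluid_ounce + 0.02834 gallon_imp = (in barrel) 0.000847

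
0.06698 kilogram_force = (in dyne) 6.568e+04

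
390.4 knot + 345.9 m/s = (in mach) 1.606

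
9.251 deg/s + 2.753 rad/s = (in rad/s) 2.914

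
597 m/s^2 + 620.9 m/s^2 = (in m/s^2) 1218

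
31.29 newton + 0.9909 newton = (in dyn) 3.228e+06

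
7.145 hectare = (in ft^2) 7.691e+05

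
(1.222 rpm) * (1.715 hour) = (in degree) 4.527e+04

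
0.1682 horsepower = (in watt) 125.4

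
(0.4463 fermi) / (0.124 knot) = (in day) 8.098e-20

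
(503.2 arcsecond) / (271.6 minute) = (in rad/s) 1.497e-07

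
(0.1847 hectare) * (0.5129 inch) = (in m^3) 24.06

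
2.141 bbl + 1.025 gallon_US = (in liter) 344.3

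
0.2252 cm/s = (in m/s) 0.002252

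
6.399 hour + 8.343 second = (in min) 384.1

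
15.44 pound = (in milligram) 7.003e+06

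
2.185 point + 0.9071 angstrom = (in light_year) 8.148e-20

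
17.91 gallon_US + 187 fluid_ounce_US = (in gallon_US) 19.37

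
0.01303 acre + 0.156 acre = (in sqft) 7363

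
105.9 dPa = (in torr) 0.07943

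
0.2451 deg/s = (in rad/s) 0.004278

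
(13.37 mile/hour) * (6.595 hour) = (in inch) 5.587e+06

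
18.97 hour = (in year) 0.002166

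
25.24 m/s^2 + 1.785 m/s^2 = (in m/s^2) 27.02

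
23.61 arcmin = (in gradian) 0.4372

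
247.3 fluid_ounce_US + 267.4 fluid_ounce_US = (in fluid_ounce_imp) 535.7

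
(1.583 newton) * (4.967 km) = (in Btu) 7.452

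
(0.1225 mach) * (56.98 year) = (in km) 7.495e+07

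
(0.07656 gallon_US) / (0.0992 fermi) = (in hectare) 2.921e+08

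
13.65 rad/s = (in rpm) 130.3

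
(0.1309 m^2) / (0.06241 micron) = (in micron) 2.097e+12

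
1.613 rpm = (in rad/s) 0.1689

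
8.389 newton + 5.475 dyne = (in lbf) 1.886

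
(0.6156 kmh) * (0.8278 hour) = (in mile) 0.3166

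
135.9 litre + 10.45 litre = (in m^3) 0.1464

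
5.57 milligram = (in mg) 5.57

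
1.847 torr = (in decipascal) 2462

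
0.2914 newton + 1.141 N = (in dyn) 1.432e+05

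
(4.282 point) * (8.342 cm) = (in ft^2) 0.001356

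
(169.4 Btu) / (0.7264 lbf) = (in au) 3.697e-07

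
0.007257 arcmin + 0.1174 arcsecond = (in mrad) 0.00268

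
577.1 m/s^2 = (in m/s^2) 577.1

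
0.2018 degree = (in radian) 0.003522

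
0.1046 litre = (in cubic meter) 0.0001046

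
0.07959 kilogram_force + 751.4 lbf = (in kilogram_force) 340.9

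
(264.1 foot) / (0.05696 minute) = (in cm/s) 2355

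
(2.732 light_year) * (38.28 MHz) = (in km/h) 3.562e+24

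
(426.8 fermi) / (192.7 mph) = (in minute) 8.257e-17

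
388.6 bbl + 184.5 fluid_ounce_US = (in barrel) 388.6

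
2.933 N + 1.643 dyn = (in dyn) 2.933e+05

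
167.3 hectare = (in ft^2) 1.801e+07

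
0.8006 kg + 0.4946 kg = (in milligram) 1.295e+06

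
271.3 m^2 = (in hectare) 0.02713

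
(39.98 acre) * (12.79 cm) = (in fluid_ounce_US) 6.997e+08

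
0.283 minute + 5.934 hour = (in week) 0.03535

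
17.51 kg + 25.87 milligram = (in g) 1.751e+04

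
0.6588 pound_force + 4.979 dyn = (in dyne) 2.931e+05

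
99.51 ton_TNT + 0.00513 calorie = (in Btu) 3.946e+08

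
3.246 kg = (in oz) 114.5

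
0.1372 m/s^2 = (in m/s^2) 0.1372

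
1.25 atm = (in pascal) 1.267e+05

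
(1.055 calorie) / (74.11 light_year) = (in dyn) 6.296e-13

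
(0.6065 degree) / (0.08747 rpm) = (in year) 3.664e-08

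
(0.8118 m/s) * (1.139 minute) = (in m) 55.48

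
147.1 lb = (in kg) 66.72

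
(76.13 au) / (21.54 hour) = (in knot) 2.855e+08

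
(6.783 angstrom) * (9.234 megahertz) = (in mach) 1.839e-05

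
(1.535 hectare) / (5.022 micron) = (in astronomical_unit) 0.02043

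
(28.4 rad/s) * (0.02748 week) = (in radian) 4.72e+05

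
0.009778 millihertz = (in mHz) 0.009778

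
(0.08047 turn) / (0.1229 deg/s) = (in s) 235.7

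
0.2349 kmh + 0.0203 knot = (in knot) 0.1471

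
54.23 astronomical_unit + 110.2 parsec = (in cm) 3.4e+20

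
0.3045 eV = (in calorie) 1.166e-20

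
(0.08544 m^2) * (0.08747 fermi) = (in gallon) 1.974e-15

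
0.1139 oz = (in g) 3.229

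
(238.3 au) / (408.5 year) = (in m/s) 2767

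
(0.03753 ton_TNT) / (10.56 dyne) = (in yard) 1.626e+12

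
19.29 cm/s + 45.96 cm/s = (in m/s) 0.6525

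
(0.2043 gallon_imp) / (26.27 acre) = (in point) 2.476e-05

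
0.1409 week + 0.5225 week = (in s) 4.012e+05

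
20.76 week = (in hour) 3488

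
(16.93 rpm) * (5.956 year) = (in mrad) 3.33e+11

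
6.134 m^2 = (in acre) 0.001516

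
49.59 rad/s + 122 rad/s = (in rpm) 1639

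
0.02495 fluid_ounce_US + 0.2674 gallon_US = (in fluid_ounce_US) 34.25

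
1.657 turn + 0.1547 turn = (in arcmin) 3.913e+04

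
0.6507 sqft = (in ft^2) 0.6507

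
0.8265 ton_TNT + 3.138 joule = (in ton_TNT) 0.8265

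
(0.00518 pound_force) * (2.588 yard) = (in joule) 0.05453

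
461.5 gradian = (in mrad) 7249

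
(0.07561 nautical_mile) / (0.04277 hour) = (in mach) 0.002671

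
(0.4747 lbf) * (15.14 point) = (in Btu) 1.069e-05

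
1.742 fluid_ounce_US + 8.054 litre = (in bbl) 0.05098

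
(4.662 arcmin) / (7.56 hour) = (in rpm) 4.758e-07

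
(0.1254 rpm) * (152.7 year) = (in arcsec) 1.304e+13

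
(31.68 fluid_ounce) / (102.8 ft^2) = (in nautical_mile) 5.297e-08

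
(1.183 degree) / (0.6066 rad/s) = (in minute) 0.0005673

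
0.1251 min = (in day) 8.687e-05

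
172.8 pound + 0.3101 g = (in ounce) 2765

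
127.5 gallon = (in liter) 482.6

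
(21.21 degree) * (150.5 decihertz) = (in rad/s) 5.571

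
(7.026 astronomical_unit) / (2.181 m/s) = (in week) 7.968e+05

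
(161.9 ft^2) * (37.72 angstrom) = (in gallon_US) 1.499e-05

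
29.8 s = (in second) 29.8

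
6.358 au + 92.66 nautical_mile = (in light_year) 0.0001005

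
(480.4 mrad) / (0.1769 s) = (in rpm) 25.93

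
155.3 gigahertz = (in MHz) 1.553e+05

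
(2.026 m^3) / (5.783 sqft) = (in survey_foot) 12.37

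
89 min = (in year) 0.0001693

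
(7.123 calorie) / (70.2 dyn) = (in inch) 1.671e+06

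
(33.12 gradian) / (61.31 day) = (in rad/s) 9.821e-08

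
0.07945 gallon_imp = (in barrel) 0.002272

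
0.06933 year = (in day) 25.31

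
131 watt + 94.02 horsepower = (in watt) 7.024e+04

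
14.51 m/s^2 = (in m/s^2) 14.51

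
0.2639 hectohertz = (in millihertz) 2.639e+04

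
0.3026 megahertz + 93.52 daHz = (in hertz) 3.035e+05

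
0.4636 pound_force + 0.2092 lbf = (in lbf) 0.6728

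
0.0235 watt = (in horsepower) 3.151e-05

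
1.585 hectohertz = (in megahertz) 0.0001585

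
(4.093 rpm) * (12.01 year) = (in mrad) 1.623e+11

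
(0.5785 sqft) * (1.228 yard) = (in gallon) 15.94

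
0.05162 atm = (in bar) 0.0523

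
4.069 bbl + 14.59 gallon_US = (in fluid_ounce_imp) 2.471e+04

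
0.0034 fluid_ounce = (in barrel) 6.324e-07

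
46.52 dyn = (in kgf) 4.744e-05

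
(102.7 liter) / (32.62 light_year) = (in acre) 8.223e-23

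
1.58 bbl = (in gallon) 66.36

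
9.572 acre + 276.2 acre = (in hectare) 115.6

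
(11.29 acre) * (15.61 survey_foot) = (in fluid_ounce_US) 7.351e+09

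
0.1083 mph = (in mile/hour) 0.1083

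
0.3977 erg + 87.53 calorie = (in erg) 3.662e+09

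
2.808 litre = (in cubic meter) 0.002808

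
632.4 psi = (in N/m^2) 4.36e+06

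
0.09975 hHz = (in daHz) 0.9975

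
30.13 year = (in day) 1.1e+04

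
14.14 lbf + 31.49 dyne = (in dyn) 6.29e+06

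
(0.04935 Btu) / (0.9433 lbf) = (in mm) 1.241e+04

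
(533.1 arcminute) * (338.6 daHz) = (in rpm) 5014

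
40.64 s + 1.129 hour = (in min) 68.42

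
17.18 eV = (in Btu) 2.609e-21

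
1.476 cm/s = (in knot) 0.02869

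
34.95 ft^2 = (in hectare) 0.0003247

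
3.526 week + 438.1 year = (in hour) 3.838e+06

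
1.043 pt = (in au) 2.46e-15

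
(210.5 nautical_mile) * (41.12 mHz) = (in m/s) 1.603e+04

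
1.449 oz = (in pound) 0.09056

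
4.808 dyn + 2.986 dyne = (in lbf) 1.752e-05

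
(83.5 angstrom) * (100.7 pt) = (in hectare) 2.966e-14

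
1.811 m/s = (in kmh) 6.52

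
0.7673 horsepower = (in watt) 572.2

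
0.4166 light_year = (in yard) 4.31e+15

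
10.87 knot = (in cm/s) 559.2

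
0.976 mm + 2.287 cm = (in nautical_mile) 1.288e-05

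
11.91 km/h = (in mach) 0.009716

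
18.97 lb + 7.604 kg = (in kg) 16.21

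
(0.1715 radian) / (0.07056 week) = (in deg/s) 0.0002303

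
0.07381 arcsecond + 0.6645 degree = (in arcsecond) 2392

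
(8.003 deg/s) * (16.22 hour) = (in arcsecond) 1.682e+09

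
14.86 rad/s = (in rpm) 141.9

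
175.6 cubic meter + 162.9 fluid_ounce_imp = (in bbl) 1105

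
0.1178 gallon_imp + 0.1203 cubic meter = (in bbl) 0.76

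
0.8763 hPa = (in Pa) 87.63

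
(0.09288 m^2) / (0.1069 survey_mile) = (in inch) 0.02125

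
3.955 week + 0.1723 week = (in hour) 693.4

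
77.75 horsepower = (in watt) 5.798e+04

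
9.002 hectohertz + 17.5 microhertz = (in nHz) 9.002e+11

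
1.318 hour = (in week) 0.007845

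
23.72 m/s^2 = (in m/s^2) 23.72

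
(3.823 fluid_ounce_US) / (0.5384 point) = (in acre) 0.0001471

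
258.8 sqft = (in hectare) 0.002404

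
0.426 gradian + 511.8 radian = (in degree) 2.932e+04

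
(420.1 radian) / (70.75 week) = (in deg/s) 0.0005625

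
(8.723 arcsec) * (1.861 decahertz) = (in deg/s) 0.04509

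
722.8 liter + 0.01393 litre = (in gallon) 190.9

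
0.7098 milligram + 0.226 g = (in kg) 0.0002267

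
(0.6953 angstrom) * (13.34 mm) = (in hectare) 9.275e-17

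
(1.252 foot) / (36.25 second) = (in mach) 3.092e-05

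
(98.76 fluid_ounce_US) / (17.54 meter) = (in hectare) 1.665e-08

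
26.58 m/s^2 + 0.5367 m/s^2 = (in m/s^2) 27.12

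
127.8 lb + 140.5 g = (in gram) 5.811e+04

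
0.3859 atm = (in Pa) 3.91e+04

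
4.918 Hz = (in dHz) 49.18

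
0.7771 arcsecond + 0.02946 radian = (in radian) 0.02946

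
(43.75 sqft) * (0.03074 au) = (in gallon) 4.938e+12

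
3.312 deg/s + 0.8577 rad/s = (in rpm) 8.742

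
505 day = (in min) 7.272e+05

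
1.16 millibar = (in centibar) 0.116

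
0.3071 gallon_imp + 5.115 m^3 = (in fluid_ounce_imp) 1.801e+05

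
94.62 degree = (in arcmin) 5677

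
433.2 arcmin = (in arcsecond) 2.599e+04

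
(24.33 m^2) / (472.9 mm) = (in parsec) 1.667e-15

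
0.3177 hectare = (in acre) 0.7851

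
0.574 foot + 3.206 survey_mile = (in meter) 5160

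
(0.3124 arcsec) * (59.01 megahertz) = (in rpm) 853.5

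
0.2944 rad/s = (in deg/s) 16.87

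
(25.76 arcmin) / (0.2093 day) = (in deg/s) 2.374e-05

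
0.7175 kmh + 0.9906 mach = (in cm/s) 3.375e+04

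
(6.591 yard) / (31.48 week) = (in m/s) 3.165e-07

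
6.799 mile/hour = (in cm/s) 303.9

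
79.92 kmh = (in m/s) 22.2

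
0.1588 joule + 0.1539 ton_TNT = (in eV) 4.019e+27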